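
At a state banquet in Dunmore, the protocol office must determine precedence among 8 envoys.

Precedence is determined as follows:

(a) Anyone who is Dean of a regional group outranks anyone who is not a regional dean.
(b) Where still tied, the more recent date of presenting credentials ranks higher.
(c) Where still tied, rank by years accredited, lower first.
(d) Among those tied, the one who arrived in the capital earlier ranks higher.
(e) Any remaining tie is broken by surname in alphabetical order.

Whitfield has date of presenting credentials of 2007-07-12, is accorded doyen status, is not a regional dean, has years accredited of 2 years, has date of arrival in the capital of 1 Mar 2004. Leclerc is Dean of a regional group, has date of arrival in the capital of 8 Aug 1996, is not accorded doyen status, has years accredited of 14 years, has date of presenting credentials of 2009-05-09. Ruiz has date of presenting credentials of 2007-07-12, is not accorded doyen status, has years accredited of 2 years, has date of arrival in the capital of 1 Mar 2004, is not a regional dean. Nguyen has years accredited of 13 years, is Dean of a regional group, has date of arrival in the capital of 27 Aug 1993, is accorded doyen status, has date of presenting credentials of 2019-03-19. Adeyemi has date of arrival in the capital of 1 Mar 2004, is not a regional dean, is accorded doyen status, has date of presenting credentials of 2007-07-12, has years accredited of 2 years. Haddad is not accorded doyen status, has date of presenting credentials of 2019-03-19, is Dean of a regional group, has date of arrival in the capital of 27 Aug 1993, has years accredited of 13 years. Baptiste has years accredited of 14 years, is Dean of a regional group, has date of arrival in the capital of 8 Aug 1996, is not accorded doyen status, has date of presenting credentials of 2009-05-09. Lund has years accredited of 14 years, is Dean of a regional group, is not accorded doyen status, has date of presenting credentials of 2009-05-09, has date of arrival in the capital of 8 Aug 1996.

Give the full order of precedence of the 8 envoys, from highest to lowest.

Haddad, Nguyen, Baptiste, Leclerc, Lund, Adeyemi, Ruiz, Whitfield

By the first rule: Haddad, Nguyen, Baptiste, Leclerc and Lund (each Dean of a regional group); then Adeyemi, Ruiz and Whitfield (each not a regional dean).
Among Haddad, Nguyen, Baptiste, Leclerc and Lund, by date of presenting credentials (later first): Haddad and Nguyen (2019-03-19) before Baptiste, Leclerc and Lund (2009-05-09).
Haddad and Nguyen both have years accredited 13 years, so the next rule applies.
Haddad and Nguyen both have date of arrival in the capital 27 Aug 1993, so the next rule applies.
Among Haddad and Nguyen, alphabetically by surname: Haddad before Nguyen.
Baptiste, Leclerc and Lund all have years accredited 14 years, so the next rule applies.
Baptiste, Leclerc and Lund all have date of arrival in the capital 8 Aug 1996, so the next rule applies.
Among Baptiste, Leclerc and Lund, alphabetically by surname: Baptiste before Leclerc before Lund.
Adeyemi, Ruiz and Whitfield all have date of presenting credentials 2007-07-12, so the next rule applies.
Adeyemi, Ruiz and Whitfield all have years accredited 2 years, so the next rule applies.
Adeyemi, Ruiz and Whitfield all have date of arrival in the capital 1 Mar 2004, so the next rule applies.
Among Adeyemi, Ruiz and Whitfield, alphabetically by surname: Adeyemi before Ruiz before Whitfield.
Full order: Haddad, Nguyen, Baptiste, Leclerc, Lund, Adeyemi, Ruiz, Whitfield.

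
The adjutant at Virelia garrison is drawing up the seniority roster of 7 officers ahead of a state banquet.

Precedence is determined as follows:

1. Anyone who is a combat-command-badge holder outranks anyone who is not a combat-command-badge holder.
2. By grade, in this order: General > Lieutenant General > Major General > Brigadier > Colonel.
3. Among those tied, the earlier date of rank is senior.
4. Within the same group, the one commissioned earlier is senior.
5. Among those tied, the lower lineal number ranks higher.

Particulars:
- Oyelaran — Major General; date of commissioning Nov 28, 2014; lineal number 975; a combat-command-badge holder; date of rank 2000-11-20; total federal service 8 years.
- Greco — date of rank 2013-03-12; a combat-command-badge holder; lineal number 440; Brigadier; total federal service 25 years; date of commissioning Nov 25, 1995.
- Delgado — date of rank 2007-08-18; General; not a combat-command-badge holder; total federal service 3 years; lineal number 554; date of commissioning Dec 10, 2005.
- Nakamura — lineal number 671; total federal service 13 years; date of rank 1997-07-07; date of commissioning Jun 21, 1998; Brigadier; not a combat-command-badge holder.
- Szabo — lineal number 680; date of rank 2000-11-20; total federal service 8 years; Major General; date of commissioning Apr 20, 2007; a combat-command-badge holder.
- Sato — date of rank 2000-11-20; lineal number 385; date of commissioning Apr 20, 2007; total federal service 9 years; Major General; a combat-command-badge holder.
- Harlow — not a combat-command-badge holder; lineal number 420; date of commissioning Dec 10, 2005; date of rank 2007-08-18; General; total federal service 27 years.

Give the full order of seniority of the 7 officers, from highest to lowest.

Sato, Szabo, Oyelaran, Greco, Harlow, Delgado, Nakamura

By the first rule: Sato, Szabo, Oyelaran and Greco (each a combat-command-badge holder); then Harlow, Delgado and Nakamura (each not a combat-command-badge holder).
Among Sato, Szabo, Oyelaran and Greco, by grade: Sato, Szabo and Oyelaran (Major General) before Greco (Brigadier).
Sato, Szabo and Oyelaran all have date of rank 2000-11-20, so the next rule applies.
Among Sato, Szabo and Oyelaran, by date of commissioning (earlier first): Sato and Szabo (Apr 20, 2007) before Oyelaran (Nov 28, 2014).
Among Sato and Szabo, by lineal number (lower first): Sato (385) before Szabo (680).
Among Harlow, Delgado and Nakamura, by grade: Harlow and Delgado (General) before Nakamura (Brigadier).
Harlow and Delgado both have date of rank 2007-08-18, so the next rule applies.
Harlow and Delgado both have date of commissioning Dec 10, 2005, so the next rule applies.
Among Harlow and Delgado, by lineal number (lower first): Harlow (420) before Delgado (554).
Full order: Sato, Szabo, Oyelaran, Greco, Harlow, Delgado, Nakamura.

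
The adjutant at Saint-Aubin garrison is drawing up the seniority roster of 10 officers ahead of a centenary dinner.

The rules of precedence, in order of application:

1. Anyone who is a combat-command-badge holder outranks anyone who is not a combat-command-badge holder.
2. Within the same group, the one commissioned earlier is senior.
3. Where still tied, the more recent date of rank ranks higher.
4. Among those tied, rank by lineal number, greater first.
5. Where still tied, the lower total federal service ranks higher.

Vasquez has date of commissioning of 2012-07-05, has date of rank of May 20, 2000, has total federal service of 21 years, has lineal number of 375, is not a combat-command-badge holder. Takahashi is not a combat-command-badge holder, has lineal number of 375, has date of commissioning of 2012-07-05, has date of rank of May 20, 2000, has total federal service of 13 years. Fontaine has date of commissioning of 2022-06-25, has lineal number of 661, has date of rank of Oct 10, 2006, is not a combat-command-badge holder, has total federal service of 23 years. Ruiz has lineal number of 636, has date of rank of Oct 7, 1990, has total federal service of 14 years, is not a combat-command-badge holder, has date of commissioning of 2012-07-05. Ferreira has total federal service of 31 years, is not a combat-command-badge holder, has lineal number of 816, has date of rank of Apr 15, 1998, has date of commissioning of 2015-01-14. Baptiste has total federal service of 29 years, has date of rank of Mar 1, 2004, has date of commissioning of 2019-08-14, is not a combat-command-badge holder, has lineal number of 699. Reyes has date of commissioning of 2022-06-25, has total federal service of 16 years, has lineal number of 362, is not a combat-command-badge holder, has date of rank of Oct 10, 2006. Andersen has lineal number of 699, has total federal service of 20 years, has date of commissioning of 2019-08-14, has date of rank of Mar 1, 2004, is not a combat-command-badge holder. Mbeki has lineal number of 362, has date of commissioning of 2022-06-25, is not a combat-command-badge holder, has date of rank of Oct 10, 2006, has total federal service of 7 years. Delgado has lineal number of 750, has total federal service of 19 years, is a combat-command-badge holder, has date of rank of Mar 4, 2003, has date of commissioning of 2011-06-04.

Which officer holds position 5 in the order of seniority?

Ferreira

By the first rule: Delgado (a combat-command-badge holder); then Takahashi, Vasquez, Ruiz, Ferreira, Andersen, Baptiste, Fontaine, Mbeki and Reyes (each not a combat-command-badge holder).
Among Takahashi, Vasquez, Ruiz, Ferreira, Andersen, Baptiste, Fontaine, Mbeki and Reyes, by date of commissioning (earlier first): Takahashi, Vasquez and Ruiz (2012-07-05) before Ferreira (2015-01-14) before Andersen and Baptiste (2019-08-14) before Fontaine, Mbeki and Reyes (2022-06-25).
Among Takahashi, Vasquez and Ruiz, by date of rank (later first): Takahashi and Vasquez (May 20, 2000) before Ruiz (Oct 7, 1990).
Takahashi and Vasquez both have lineal number 375, so the next rule applies.
Among Takahashi and Vasquez, by total federal service (lower first): Takahashi (13 years) before Vasquez (21 years).
Andersen and Baptiste both have date of rank Mar 1, 2004, so the next rule applies.
Andersen and Baptiste both have lineal number 699, so the next rule applies.
Among Andersen and Baptiste, by total federal service (lower first): Andersen (20 years) before Baptiste (29 years).
Fontaine, Mbeki and Reyes all have date of rank Oct 10, 2006, so the next rule applies.
Among Fontaine, Mbeki and Reyes, by lineal number (higher first): Fontaine (661) before Mbeki and Reyes (362).
Among Mbeki and Reyes, by total federal service (lower first): Mbeki (7 years) before Reyes (16 years).
Order: Delgado, Takahashi, Vasquez, Ruiz, Ferreira, Andersen, Baptiste, Fontaine, Mbeki, Reyes.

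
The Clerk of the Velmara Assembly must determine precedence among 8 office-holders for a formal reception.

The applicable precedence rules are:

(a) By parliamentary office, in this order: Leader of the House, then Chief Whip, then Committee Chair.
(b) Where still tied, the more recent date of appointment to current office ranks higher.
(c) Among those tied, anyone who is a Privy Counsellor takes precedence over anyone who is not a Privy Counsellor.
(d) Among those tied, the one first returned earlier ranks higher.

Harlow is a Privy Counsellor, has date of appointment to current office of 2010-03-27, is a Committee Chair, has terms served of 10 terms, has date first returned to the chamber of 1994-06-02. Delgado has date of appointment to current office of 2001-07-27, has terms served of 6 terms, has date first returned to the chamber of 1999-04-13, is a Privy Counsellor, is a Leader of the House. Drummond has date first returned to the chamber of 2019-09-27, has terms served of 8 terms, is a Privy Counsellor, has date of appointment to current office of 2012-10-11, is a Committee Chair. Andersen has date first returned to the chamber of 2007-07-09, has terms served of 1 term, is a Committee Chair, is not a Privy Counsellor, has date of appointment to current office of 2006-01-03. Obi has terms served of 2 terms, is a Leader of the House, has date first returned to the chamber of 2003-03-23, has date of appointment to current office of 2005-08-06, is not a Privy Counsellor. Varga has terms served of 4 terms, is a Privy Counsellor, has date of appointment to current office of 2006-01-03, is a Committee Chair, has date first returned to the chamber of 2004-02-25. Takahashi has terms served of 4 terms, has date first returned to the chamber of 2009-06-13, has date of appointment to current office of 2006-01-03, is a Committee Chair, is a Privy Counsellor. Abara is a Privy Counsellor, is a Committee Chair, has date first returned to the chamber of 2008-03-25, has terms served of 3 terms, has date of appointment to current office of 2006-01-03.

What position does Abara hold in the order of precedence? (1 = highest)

By parliamentary office: Obi and Delgado (Leader of the House); then Drummond, Harlow, Varga, Abara, Takahashi and Andersen (Committee Chair).
Among Obi and Delgado, by date of appointment to current office (later first): Obi (2005-08-06) before Delgado (2001-07-27).
Among Drummond, Harlow, Varga, Abara, Takahashi and Andersen, by date of appointment to current office (later first): Drummond (2012-10-11) before Harlow (2010-03-27) before Varga, Abara, Takahashi and Andersen (2006-01-03).
Among Varga, Abara, Takahashi and Andersen, a Privy Counsellor before not a Privy Counsellor: Varga, Abara and Takahashi (a Privy Counsellor) before Andersen (not a Privy Counsellor).
Among Varga, Abara and Takahashi, by date first returned to the chamber (earlier first): Varga (2004-02-25) before Abara (2008-03-25) before Takahashi (2009-06-13).
Order: Obi, Delgado, Drummond, Harlow, Varga, Abara, Takahashi, Andersen. So position 6.

6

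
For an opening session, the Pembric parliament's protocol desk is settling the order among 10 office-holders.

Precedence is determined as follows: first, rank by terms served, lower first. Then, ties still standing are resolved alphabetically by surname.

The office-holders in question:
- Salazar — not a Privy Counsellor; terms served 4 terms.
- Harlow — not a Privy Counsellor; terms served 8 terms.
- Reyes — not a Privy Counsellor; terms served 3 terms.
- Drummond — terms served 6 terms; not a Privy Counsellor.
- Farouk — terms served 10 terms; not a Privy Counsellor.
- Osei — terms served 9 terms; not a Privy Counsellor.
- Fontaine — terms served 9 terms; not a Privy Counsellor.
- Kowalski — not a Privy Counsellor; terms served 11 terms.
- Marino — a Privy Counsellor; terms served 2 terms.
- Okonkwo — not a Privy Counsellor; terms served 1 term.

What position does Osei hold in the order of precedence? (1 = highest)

By terms served (lower first): Okonkwo (1 term); then Marino (2 terms); then Reyes (3 terms); then Salazar (4 terms); then Drummond (6 terms); then Harlow (8 terms); then Fontaine and Osei (both 9 terms); then Farouk (10 terms); then Kowalski (11 terms).
Among Fontaine and Osei, alphabetically by surname: Fontaine before Osei.
Order: Okonkwo, Marino, Reyes, Salazar, Drummond, Harlow, Fontaine, Osei, Farouk, Kowalski. So position 8.

8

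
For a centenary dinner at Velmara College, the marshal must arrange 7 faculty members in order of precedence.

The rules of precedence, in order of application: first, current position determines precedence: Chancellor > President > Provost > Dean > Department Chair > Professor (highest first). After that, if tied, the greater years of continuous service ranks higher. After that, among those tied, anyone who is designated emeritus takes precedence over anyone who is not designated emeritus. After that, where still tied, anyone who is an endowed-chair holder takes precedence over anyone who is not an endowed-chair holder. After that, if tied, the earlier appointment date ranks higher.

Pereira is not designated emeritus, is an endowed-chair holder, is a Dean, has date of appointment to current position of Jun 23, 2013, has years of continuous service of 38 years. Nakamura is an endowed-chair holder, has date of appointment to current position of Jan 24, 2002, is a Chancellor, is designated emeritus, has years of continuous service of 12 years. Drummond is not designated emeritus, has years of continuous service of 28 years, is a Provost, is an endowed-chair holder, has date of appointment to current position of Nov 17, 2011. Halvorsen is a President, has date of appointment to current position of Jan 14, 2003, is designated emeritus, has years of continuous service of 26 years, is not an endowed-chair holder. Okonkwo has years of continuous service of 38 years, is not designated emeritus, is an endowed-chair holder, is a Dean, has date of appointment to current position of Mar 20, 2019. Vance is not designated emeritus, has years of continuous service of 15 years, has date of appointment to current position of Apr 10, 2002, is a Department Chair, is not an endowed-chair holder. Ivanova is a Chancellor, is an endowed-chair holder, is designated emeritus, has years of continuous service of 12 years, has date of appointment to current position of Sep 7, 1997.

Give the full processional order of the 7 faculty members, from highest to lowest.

By current position: Ivanova and Nakamura (Chancellor); then Halvorsen (President); then Drummond (Provost); then Pereira and Okonkwo (Dean); then Vance (Department Chair).
Ivanova and Nakamura both have years of continuous service 12 years, so the next rule applies.
Ivanova and Nakamura are each designated emeritus, so the next rule applies.
Ivanova and Nakamura are each an endowed-chair holder, so the next rule applies.
Among Ivanova and Nakamura, by date of appointment to current position (earlier first): Ivanova (Sep 7, 1997) before Nakamura (Jan 24, 2002).
Pereira and Okonkwo both have years of continuous service 38 years, so the next rule applies.
Pereira and Okonkwo are each not designated emeritus, so the next rule applies.
Pereira and Okonkwo are each an endowed-chair holder, so the next rule applies.
Among Pereira and Okonkwo, by date of appointment to current position (earlier first): Pereira (Jun 23, 2013) before Okonkwo (Mar 20, 2019).
Full order: Ivanova, Nakamura, Halvorsen, Drummond, Pereira, Okonkwo, Vance.

Ivanova, Nakamura, Halvorsen, Drummond, Pereira, Okonkwo, Vance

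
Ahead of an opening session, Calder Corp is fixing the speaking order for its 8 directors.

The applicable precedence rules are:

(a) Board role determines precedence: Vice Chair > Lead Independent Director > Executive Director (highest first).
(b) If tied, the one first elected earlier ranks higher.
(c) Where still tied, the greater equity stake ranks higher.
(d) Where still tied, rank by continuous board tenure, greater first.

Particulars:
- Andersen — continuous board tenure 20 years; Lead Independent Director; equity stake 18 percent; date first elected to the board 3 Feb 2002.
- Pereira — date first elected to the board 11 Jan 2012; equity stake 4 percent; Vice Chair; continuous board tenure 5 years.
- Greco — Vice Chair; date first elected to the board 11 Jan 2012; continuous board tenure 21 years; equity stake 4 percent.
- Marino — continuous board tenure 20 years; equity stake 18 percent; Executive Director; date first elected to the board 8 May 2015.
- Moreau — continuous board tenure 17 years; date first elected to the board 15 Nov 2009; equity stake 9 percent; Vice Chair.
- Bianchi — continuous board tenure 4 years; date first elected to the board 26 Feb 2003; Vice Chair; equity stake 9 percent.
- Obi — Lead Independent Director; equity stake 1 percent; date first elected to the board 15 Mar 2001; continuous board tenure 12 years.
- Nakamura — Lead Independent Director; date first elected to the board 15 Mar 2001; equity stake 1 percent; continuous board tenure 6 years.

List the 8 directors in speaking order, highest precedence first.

By board role: Bianchi, Moreau, Greco and Pereira (Vice Chair); then Obi, Nakamura and Andersen (Lead Independent Director); then Marino (Executive Director).
Among Bianchi, Moreau, Greco and Pereira, by date first elected to the board (earlier first): Bianchi (26 Feb 2003) before Moreau (15 Nov 2009) before Greco and Pereira (11 Jan 2012).
Greco and Pereira both have equity stake 4 percent, so the next rule applies.
Among Greco and Pereira, by continuous board tenure (higher first): Greco (21 years) before Pereira (5 years).
Among Obi, Nakamura and Andersen, by date first elected to the board (earlier first): Obi and Nakamura (15 Mar 2001) before Andersen (3 Feb 2002).
Obi and Nakamura both have equity stake 1 percent, so the next rule applies.
Among Obi and Nakamura, by continuous board tenure (higher first): Obi (12 years) before Nakamura (6 years).
Full order: Bianchi, Moreau, Greco, Pereira, Obi, Nakamura, Andersen, Marino.

Bianchi, Moreau, Greco, Pereira, Obi, Nakamura, Andersen, Marino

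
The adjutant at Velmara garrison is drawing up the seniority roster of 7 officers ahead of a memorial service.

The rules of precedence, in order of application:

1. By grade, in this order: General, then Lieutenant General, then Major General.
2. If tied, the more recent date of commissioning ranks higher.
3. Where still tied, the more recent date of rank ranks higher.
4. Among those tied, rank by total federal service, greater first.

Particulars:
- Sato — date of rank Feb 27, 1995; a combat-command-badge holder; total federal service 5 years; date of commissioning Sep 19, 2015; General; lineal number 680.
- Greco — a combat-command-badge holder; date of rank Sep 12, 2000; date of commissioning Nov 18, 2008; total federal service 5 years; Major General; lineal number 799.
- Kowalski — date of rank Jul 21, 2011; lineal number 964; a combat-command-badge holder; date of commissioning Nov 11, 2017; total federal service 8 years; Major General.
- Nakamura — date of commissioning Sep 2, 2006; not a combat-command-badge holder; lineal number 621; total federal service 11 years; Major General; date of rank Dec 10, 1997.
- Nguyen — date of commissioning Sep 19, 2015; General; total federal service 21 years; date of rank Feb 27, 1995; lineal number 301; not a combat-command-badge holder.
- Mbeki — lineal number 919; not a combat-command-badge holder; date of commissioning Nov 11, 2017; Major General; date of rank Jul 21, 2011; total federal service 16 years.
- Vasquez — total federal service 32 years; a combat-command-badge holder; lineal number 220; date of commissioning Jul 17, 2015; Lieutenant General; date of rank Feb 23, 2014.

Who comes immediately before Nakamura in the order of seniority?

By grade: Nguyen and Sato (General); then Vasquez (Lieutenant General); then Mbeki, Kowalski, Greco and Nakamura (Major General).
Nguyen and Sato both have date of commissioning Sep 19, 2015, so the next rule applies.
Nguyen and Sato both have date of rank Feb 27, 1995, so the next rule applies.
Among Nguyen and Sato, by total federal service (higher first): Nguyen (21 years) before Sato (5 years).
Among Mbeki, Kowalski, Greco and Nakamura, by date of commissioning (later first): Mbeki and Kowalski (Nov 11, 2017) before Greco (Nov 18, 2008) before Nakamura (Sep 2, 2006).
Mbeki and Kowalski both have date of rank Jul 21, 2011, so the next rule applies.
Among Mbeki and Kowalski, by total federal service (higher first): Mbeki (16 years) before Kowalski (8 years).
Order: Nguyen, Sato, Vasquez, Mbeki, Kowalski, Greco, Nakamura.

Greco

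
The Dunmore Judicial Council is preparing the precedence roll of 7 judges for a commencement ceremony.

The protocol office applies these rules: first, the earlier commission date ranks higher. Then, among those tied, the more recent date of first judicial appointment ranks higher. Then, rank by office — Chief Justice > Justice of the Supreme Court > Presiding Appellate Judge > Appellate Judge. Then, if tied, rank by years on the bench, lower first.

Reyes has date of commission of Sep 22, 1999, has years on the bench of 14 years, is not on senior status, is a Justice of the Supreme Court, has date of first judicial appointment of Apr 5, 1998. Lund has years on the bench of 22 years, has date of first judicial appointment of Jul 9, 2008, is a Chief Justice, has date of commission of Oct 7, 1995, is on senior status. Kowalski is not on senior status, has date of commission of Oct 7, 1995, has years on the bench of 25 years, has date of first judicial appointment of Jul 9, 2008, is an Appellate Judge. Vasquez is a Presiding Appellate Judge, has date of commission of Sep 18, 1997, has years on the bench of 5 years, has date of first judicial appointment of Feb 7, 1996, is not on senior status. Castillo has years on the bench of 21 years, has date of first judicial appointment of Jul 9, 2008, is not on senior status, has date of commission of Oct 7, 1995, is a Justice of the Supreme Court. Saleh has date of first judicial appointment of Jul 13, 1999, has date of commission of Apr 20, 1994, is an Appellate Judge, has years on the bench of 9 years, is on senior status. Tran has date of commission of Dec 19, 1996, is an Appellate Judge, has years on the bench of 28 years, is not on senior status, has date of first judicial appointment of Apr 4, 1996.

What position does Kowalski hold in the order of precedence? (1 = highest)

By date of commission (earlier first): Saleh (Apr 20, 1994); then Lund, Castillo and Kowalski (each Oct 7, 1995); then Tran (Dec 19, 1996); then Vasquez (Sep 18, 1997); then Reyes (Sep 22, 1999).
Lund, Castillo and Kowalski all have date of first judicial appointment Jul 9, 2008, so the next rule applies.
Among Lund, Castillo and Kowalski, by office: Lund (Chief Justice) before Castillo (Justice of the Supreme Court) before Kowalski (Appellate Judge).
Order: Saleh, Lund, Castillo, Kowalski, Tran, Vasquez, Reyes. So position 4.

4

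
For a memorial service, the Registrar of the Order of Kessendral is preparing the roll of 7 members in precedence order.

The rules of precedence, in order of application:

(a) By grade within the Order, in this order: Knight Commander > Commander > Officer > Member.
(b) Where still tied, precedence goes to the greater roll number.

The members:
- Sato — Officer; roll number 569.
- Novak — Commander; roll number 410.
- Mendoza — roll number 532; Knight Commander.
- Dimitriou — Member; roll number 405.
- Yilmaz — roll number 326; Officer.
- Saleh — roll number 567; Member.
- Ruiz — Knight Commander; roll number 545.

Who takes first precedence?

Ruiz

By grade within the Order: Ruiz and Mendoza (Knight Commander); then Novak (Commander); then Sato and Yilmaz (Officer); then Saleh and Dimitriou (Member).
Among Ruiz and Mendoza, by roll number (higher first): Ruiz (545) before Mendoza (532).
Among Sato and Yilmaz, by roll number (higher first): Sato (569) before Yilmaz (326).
Among Saleh and Dimitriou, by roll number (higher first): Saleh (567) before Dimitriou (405).
Order: Ruiz, Mendoza, Novak, Sato, Yilmaz, Saleh, Dimitriou.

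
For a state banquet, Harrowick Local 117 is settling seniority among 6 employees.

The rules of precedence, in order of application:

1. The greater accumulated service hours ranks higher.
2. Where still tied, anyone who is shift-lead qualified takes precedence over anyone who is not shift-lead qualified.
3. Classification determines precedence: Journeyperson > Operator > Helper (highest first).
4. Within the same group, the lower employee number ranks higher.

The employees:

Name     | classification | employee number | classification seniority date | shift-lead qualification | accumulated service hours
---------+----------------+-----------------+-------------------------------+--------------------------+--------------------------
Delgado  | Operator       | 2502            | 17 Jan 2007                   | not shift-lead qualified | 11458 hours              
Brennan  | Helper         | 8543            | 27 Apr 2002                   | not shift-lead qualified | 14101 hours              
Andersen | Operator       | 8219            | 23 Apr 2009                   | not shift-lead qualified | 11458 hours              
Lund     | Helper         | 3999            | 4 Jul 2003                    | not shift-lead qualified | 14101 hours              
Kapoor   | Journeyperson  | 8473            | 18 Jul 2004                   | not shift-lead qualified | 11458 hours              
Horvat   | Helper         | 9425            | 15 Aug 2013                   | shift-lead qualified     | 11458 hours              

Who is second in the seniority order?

By accumulated service hours (higher first): Lund and Brennan (both 14101 hours); then Horvat, Kapoor, Delgado and Andersen (each 11458 hours).
Lund and Brennan are each not shift-lead qualified, so the next rule applies.
Lund and Brennan are each Helper, so the next rule applies.
Among Lund and Brennan, by employee number (lower first): Lund (3999) before Brennan (8543).
Among Horvat, Kapoor, Delgado and Andersen, shift-lead qualified before not shift-lead qualified: Horvat (shift-lead qualified) before Kapoor, Delgado and Andersen (not shift-lead qualified).
Among Kapoor, Delgado and Andersen, by classification: Kapoor (Journeyperson) before Delgado and Andersen (Operator).
Among Delgado and Andersen, by employee number (lower first): Delgado (2502) before Andersen (8219).
Order: Lund, Brennan, Horvat, Kapoor, Delgado, Andersen.

Brennan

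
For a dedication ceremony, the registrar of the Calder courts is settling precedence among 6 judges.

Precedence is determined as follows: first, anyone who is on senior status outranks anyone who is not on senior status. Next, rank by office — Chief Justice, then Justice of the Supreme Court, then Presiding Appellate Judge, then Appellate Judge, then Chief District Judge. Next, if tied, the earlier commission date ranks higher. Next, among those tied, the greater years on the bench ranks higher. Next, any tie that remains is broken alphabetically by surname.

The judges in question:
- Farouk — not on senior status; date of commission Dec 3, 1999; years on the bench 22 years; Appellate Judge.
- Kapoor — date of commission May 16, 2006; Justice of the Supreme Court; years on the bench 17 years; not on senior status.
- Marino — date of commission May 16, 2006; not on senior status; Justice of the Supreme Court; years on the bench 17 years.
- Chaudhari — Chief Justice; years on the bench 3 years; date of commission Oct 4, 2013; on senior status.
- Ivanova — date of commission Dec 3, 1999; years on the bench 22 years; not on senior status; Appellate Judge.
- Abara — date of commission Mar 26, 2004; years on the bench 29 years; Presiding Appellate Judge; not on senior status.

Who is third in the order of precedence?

Marino

By the first rule: Chaudhari (on senior status); then Kapoor, Marino, Abara, Farouk and Ivanova (each not on senior status).
Among Kapoor, Marino, Abara, Farouk and Ivanova, by office: Kapoor and Marino (Justice of the Supreme Court) before Abara (Presiding Appellate Judge) before Farouk and Ivanova (Appellate Judge).
Kapoor and Marino both have date of commission May 16, 2006, so the next rule applies.
Kapoor and Marino both have years on the bench 17 years, so the next rule applies.
Among Kapoor and Marino, alphabetically by surname: Kapoor before Marino.
Farouk and Ivanova both have date of commission Dec 3, 1999, so the next rule applies.
Farouk and Ivanova both have years on the bench 22 years, so the next rule applies.
Among Farouk and Ivanova, alphabetically by surname: Farouk before Ivanova.
Order: Chaudhari, Kapoor, Marino, Abara, Farouk, Ivanova.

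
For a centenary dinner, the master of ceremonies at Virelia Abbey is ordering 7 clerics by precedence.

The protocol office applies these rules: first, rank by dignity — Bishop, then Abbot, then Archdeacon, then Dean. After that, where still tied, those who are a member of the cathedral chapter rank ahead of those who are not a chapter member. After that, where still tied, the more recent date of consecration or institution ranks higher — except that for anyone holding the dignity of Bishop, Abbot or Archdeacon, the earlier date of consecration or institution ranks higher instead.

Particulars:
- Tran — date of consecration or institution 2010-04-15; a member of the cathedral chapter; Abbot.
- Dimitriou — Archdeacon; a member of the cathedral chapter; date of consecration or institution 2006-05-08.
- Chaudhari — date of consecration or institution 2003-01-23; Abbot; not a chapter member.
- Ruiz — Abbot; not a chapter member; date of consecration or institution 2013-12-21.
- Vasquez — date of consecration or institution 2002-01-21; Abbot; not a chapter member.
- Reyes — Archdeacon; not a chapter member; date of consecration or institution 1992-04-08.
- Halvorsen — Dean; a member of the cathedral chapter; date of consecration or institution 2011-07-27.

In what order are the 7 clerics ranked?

Tran, Vasquez, Chaudhari, Ruiz, Dimitriou, Reyes, Halvorsen

By dignity: Tran, Vasquez, Chaudhari and Ruiz (Abbot); then Dimitriou and Reyes (Archdeacon); then Halvorsen (Dean).
Among Tran, Vasquez, Chaudhari and Ruiz, a member of the cathedral chapter before not a chapter member: Tran (a member of the cathedral chapter) before Vasquez, Chaudhari and Ruiz (not a chapter member).
Among Vasquez, Chaudhari and Ruiz, by date of consecration or institution (earlier first) (reversed rule for this group): Vasquez (2002-01-21) before Chaudhari (2003-01-23) before Ruiz (2013-12-21).
Among Dimitriou and Reyes, a member of the cathedral chapter before not a chapter member: Dimitriou (a member of the cathedral chapter) before Reyes (not a chapter member).
Full order: Tran, Vasquez, Chaudhari, Ruiz, Dimitriou, Reyes, Halvorsen.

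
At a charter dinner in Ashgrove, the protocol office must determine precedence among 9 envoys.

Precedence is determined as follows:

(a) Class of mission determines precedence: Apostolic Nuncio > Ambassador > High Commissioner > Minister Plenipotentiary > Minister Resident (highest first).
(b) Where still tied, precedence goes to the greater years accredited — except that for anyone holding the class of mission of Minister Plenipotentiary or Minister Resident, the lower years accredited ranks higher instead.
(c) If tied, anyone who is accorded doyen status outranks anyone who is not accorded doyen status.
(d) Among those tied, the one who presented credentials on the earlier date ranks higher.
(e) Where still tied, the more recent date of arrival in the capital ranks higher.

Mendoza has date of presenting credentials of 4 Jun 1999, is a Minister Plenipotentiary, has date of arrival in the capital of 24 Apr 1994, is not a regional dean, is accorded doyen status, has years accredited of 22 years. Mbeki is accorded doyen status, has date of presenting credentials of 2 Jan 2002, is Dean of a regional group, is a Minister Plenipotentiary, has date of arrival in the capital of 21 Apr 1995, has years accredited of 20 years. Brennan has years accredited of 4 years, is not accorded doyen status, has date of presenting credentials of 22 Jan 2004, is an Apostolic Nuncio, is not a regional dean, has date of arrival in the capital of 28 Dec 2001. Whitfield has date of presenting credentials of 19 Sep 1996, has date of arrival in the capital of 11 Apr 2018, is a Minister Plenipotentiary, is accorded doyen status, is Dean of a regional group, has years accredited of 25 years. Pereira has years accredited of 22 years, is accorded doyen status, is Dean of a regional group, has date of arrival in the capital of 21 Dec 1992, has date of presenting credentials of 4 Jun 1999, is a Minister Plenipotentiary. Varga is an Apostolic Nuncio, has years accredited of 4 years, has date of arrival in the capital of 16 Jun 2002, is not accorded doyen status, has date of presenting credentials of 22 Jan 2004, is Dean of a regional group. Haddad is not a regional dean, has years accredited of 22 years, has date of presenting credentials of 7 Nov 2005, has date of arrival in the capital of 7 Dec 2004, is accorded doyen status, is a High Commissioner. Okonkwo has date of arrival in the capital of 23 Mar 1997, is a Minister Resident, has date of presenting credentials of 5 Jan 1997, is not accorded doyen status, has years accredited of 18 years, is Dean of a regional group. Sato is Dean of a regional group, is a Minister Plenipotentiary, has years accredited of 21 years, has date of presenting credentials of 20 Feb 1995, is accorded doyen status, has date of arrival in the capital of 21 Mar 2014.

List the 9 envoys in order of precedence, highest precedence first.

By class of mission: Varga and Brennan (Apostolic Nuncio); then Haddad (High Commissioner); then Mbeki, Sato, Mendoza, Pereira and Whitfield (Minister Plenipotentiary); then Okonkwo (Minister Resident).
Varga and Brennan both have years accredited 4 years, so the next rule applies.
Varga and Brennan are each not accorded doyen status, so the next rule applies.
Varga and Brennan both have date of presenting credentials 22 Jan 2004, so the next rule applies.
Among Varga and Brennan, by date of arrival in the capital (later first): Varga (16 Jun 2002) before Brennan (28 Dec 2001).
Among Mbeki, Sato, Mendoza, Pereira and Whitfield, by years accredited (lower first) (reversed rule for this group): Mbeki (20 years) before Sato (21 years) before Mendoza and Pereira (22 years) before Whitfield (25 years).
Mendoza and Pereira are each accorded doyen status, so the next rule applies.
Mendoza and Pereira both have date of presenting credentials 4 Jun 1999, so the next rule applies.
Among Mendoza and Pereira, by date of arrival in the capital (later first): Mendoza (24 Apr 1994) before Pereira (21 Dec 1992).
Full order: Varga, Brennan, Haddad, Mbeki, Sato, Mendoza, Pereira, Whitfield, Okonkwo.

Varga, Brennan, Haddad, Mbeki, Sato, Mendoza, Pereira, Whitfield, Okonkwo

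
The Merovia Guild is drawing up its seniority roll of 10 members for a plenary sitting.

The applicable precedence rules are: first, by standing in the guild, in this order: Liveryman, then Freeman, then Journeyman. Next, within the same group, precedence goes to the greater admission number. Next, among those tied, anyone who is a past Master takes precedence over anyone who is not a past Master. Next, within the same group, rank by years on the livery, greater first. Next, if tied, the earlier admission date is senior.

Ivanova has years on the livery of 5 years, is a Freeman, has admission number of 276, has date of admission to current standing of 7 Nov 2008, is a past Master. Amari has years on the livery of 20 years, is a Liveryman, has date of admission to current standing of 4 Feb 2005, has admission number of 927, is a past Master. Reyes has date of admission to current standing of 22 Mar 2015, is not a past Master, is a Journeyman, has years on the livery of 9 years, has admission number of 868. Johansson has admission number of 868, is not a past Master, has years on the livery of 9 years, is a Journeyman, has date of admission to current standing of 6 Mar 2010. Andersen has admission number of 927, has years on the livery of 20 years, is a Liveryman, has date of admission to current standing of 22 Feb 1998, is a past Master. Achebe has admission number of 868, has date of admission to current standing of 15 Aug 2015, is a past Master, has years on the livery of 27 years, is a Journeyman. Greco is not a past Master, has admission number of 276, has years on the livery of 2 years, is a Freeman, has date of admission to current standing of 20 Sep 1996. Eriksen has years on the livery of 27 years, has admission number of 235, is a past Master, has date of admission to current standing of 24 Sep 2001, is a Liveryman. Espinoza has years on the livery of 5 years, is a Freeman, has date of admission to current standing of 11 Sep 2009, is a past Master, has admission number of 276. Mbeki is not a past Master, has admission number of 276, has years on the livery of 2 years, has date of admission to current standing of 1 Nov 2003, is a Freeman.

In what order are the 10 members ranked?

By standing in the guild: Andersen, Amari and Eriksen (Liveryman); then Ivanova, Espinoza, Greco and Mbeki (Freeman); then Achebe, Johansson and Reyes (Journeyman).
Among Andersen, Amari and Eriksen, by admission number (higher first): Andersen and Amari (927) before Eriksen (235).
Andersen and Amari are each a past Master, so the next rule applies.
Andersen and Amari both have years on the livery 20 years, so the next rule applies.
Among Andersen and Amari, by date of admission to current standing (earlier first): Andersen (22 Feb 1998) before Amari (4 Feb 2005).
Ivanova, Espinoza, Greco and Mbeki all have admission number 276, so the next rule applies.
Among Ivanova, Espinoza, Greco and Mbeki, a past Master before not a past Master: Ivanova and Espinoza (a past Master) before Greco and Mbeki (not a past Master).
Ivanova and Espinoza both have years on the livery 5 years, so the next rule applies.
Among Ivanova and Espinoza, by date of admission to current standing (earlier first): Ivanova (7 Nov 2008) before Espinoza (11 Sep 2009).
Greco and Mbeki both have years on the livery 2 years, so the next rule applies.
Among Greco and Mbeki, by date of admission to current standing (earlier first): Greco (20 Sep 1996) before Mbeki (1 Nov 2003).
Achebe, Johansson and Reyes all have admission number 868, so the next rule applies.
Among Achebe, Johansson and Reyes, a past Master before not a past Master: Achebe (a past Master) before Johansson and Reyes (not a past Master).
Johansson and Reyes both have years on the livery 9 years, so the next rule applies.
Among Johansson and Reyes, by date of admission to current standing (earlier first): Johansson (6 Mar 2010) before Reyes (22 Mar 2015).
Full order: Andersen, Amari, Eriksen, Ivanova, Espinoza, Greco, Mbeki, Achebe, Johansson, Reyes.

Andersen, Amari, Eriksen, Ivanova, Espinoza, Greco, Mbeki, Achebe, Johansson, Reyes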